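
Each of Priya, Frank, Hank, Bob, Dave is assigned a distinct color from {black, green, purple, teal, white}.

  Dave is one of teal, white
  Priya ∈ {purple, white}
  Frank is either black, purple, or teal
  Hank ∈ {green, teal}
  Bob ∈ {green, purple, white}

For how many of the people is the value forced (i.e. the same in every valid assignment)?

1

Among the 5 variables, black fits only Frank (and all 5 values in {black, green, purple, teal, white} must be used), so Frank = black.
Determined: Frank=black. The other people each still have more than one consistent value. That makes 1.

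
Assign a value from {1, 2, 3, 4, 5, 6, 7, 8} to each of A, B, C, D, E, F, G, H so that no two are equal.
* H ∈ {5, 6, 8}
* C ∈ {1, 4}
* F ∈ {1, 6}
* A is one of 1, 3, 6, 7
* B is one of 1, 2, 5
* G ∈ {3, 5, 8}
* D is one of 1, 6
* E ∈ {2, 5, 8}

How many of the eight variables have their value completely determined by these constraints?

3

The 8 variables together cover exactly {1, 2, 3, 4, 5, 6, 7, 8} — 8 values for 8 variables — and 4 appears only in C's list, so C = 4.
The 7 still-open variables together cover exactly {1, 2, 3, 5, 6, 7, 8} — 7 values for 7 variables — and 7 appears only in A's list, so A = 7.
Among the 6 still-open variables, 3 fits only G (and all 6 values in {1, 2, 3, 5, 6, 8} must be used), so G = 3.
D and F between them cover only {1, 6} — a naked pair. Remove those values from B, H.
Determined: A=7, C=4, G=3. The other variables each still have more than one consistent value. That makes 3.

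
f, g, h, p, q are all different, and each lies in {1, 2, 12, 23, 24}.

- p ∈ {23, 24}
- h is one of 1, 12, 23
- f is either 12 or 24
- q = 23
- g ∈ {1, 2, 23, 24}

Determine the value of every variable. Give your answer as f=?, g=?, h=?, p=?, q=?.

f=12, g=2, h=1, p=24, q=23

q must be 23 (only option left). So g, h, p can't be 23.
That leaves p = 24. Remove 24 from f, g.
That leaves f = 12. Remove 12 from h.
h must be 1 (only option left). Remove 1 from g.
g must be 2 (only option left).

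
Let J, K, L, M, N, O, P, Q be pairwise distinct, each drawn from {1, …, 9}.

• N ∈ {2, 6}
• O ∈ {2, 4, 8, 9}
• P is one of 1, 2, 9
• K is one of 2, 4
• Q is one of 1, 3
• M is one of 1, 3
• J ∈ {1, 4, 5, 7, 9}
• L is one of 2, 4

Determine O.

8

K and L share exactly the 2 values {2, 4}; by pigeonhole those values go to them, so strike 2, 4 from J, N, O, P.
That leaves N = 6.
M and Q between them cover only {1, 3} — a naked pair. Remove those values from J, P.
P must be 9 (only option left). Remove 9 from J, O.
So O = 8.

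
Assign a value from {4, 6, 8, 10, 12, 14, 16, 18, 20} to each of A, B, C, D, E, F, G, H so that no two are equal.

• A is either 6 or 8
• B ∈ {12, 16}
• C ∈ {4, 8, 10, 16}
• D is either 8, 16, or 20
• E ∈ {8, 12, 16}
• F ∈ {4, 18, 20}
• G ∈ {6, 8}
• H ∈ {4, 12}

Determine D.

20

The 8 variables together cover exactly {4, 6, 8, 10, 12, 16, 18, 20} — 8 values for 8 variables — and 10 appears only in C's list, so C = 10.
The 7 still-open variables draw from only 7 values {4, 6, 8, 12, 16, 18, 20}, so each is used; only F can be 18, hence F = 18.
The 6 still-open variables together cover exactly {4, 6, 8, 12, 16, 20} — 6 values for 6 variables — and 4 appears only in H's list, so H = 4.
The 5 still-open variables draw from only 5 values {6, 8, 12, 16, 20}, so each is used; only D can be 20, hence D = 20.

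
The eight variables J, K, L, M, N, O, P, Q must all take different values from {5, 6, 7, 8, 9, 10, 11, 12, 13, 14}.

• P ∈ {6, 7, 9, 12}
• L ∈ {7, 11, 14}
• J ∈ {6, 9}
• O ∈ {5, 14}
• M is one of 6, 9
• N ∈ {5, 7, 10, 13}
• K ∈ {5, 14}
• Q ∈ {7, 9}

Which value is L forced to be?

11

J and M between them cover only {6, 9} — a naked pair. Remove those values from P, Q.
Q has just one choice, so Q = 7. So L, N, P can't be 7.
P must be 12 (only option left).
The 2 variables K and O are confined to {5, 14}, which locks those values in; drop them from L, N.
So L = 11.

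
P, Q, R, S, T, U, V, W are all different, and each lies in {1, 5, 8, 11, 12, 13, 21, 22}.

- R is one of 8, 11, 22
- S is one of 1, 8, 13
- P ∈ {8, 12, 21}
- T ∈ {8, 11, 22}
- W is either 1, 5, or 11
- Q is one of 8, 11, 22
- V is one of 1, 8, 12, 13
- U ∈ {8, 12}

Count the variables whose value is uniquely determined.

The 8 variables together cover exactly {1, 5, 8, 11, 12, 13, 21, 22} — 8 values for 8 variables — and 5 appears only in W's list, so W = 5.
The 7 still-open variables draw from only 7 values {1, 8, 11, 12, 13, 21, 22}, so each is used; only P can be 21, hence P = 21.
The 3 variables Q, R, T are confined to {8, 11, 22}, which locks those values in; drop them from S, U, V.
That leaves U = 12. Remove 12 from V.
Determined: P=21, U=12, W=5. The other variables each still have more than one consistent value. That makes 3.

3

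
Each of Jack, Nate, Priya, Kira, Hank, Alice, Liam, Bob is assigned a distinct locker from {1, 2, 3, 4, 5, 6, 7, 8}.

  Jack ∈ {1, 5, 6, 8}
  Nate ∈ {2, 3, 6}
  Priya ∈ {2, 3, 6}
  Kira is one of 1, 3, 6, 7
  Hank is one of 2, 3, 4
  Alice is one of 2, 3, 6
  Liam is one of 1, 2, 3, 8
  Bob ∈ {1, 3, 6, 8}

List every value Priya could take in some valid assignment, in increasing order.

Among the 8 variables, 4 fits only Hank (and all 8 values in {1, 2, 3, 4, 5, 6, 7, 8} must be used), so Hank = 4.
The 7 still-open variables together cover exactly {1, 2, 3, 5, 6, 7, 8} — 7 values for 7 variables — and 5 appears only in Jack's list, so Jack = 5.
The 6 still-open variables together cover exactly {1, 2, 3, 6, 7, 8} — 6 values for 6 variables — and 7 appears only in Kira's list, so Kira = 7.
The 3 variables Nate, Priya, Alice are confined to {2, 3, 6}, which locks those values in; drop them from Liam, Bob.
No further eliminations apply; Priya can still be any of 2, 3, 6.

2, 3, 6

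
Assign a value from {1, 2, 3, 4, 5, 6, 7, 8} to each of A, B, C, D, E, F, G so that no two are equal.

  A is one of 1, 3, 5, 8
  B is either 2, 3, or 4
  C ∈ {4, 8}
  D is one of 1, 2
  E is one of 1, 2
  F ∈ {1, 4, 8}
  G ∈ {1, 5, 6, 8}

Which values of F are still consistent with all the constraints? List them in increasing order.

The 7 variables draw from only 7 values {1, 2, 3, 4, 5, 6, 8}, so each is used; only G can be 6, hence G = 6.
The 6 still-open variables together cover exactly {1, 2, 3, 4, 5, 8} — 6 values for 6 variables — and 5 appears only in A's list, so A = 5.
Among the 5 still-open variables, 3 fits only B (and all 5 values in {1, 2, 3, 4, 8} must be used), so B = 3.
D and E share exactly the 2 values {1, 2}; by pigeonhole those values go to them, so strike 1, 2 from F.
No further eliminations apply; F can still be any of 4, 8.

4, 8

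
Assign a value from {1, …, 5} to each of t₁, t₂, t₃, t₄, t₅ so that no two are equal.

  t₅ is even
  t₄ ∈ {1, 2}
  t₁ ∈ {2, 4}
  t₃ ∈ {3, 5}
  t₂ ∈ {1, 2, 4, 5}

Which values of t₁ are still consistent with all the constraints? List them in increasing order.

Among the 5 variables, 3 fits only t₃ (and all 5 values in {1, 2, 3, 4, 5} must be used), so t₃ = 3.
The 4 still-open variables together cover exactly {1, 2, 4, 5} — 4 values for 4 variables — and 5 appears only in t₂'s list, so t₂ = 5.
Among the 3 still-open variables, 1 fits only t₄ (and all 3 values in {1, 2, 4} must be used), so t₄ = 1.
No further eliminations apply; t₁ can still be any of 2, 4.

2, 4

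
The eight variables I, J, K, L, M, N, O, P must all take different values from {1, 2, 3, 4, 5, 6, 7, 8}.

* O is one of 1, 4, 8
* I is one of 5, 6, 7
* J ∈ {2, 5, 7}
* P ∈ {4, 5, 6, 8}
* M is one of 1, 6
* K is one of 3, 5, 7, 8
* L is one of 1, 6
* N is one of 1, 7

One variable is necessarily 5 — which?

The 8 variables together cover exactly {1, 2, 3, 4, 5, 6, 7, 8} — 8 values for 8 variables — and 2 appears only in J's list, so J = 2.
The 7 still-open variables draw from only 7 values {1, 3, 4, 5, 6, 7, 8}, so each is used; only K can be 3, hence K = 3.
The 2 variables L and M are confined to {1, 6}, which locks those values in; drop them from I, N, O, P.
N's domain is down to {7}, so N = 7. Strike 7 from I.
So 5 goes to I.

I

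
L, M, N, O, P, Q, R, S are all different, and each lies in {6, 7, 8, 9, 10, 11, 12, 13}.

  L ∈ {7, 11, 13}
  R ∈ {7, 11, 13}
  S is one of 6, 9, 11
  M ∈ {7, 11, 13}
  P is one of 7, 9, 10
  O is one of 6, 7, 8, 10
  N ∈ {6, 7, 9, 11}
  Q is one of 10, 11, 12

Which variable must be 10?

The 8 variables together cover exactly {6, 7, 8, 9, 10, 11, 12, 13} — 8 values for 8 variables — and 8 appears only in O's list, so O = 8.
The 7 still-open variables draw from only 7 values {6, 7, 9, 10, 11, 12, 13}, so each is used; only Q can be 12, hence Q = 12.
The 6 still-open variables together cover exactly {6, 7, 9, 10, 11, 13} — 6 values for 6 variables — and 10 appears only in P's list, so P = 10.

P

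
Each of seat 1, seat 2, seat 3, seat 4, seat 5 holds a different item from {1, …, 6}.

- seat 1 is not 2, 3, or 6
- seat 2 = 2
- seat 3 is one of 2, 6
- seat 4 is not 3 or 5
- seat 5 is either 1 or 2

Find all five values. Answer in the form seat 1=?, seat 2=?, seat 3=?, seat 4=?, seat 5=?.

seat 2's domain is down to {2}, so seat 2 = 2. Eliminate 2 elsewhere: seat 3, seat 4, seat 5.
That leaves seat 3 = 6. Remove 6 from seat 4.
That leaves seat 5 = 1. Remove 1 from seat 1, seat 4.
That leaves seat 4 = 4. Eliminate 4 elsewhere: seat 1.
seat 1 must be 5 (only option left).

seat 1=5, seat 2=2, seat 3=6, seat 4=4, seat 5=1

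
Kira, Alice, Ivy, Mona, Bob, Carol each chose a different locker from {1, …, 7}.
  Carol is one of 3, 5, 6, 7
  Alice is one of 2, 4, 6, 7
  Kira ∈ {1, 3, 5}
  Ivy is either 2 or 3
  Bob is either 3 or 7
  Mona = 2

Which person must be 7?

Mona has just one choice, so Mona = 2. Strike 2 from Alice, Ivy.
Ivy must be 3 (only option left). Eliminate 3 elsewhere: Kira, Bob, Carol.
So 7 goes to Bob.

Bob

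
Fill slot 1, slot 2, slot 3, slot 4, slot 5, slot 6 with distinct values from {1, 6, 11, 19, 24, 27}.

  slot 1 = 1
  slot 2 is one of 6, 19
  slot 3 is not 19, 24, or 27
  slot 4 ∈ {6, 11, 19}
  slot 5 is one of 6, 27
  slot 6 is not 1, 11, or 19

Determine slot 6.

24

slot 1 has just one choice, so slot 1 = 1. Strike 1 from slot 3.
The 5 still-open variables draw from only 5 values {6, 11, 19, 24, 27}, so each is used; only slot 6 can be 24, hence slot 6 = 24.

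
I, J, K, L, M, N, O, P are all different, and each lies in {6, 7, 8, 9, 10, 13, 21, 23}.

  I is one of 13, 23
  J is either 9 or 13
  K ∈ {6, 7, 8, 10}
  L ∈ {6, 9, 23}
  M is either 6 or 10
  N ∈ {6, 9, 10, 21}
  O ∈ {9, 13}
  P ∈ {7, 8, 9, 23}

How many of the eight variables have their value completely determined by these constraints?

The 8 variables together cover exactly {6, 7, 8, 9, 10, 13, 21, 23} — 8 values for 8 variables — and 21 appears only in N's list, so N = 21.
J and O between them cover only {9, 13} — a naked pair. Remove those values from I, L, P.
That leaves I = 23. So L, P can't be 23.
L must be 6 (only option left). Eliminate 6 elsewhere: K, M.
M's domain is down to {10}, so M = 10. Strike 10 from K.
Determined: I=23, L=6, M=10, N=21. The other variables each still have more than one consistent value. That makes 4.

4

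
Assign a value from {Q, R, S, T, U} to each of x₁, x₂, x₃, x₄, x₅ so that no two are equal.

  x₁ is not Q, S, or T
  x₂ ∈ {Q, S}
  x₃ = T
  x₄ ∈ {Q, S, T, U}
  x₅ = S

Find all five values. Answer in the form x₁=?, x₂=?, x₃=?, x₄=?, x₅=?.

x₁=R, x₂=Q, x₃=T, x₄=U, x₅=S

x₃ has just one choice, so x₃ = T. Remove T from x₄.
x₅'s domain is down to {S}, so x₅ = S. So x₂, x₄ can't be S.
x₂ has just one choice, so x₂ = Q. Remove Q from x₄.
x₄'s domain is down to {U}, so x₄ = U. Eliminate U elsewhere: x₁.
That leaves x₁ = R.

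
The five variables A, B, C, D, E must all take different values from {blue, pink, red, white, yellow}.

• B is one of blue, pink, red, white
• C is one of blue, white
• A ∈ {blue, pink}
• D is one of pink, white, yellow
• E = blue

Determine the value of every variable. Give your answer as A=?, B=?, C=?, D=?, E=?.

A=pink, B=red, C=white, D=yellow, E=blue

E has just one choice, so E = blue. Remove blue from A, B, C.
That leaves A = pink. Eliminate pink elsewhere: B, D.
C has just one choice, so C = white. Strike white from B, D.
That leaves D = yellow.
B must be red (only option left).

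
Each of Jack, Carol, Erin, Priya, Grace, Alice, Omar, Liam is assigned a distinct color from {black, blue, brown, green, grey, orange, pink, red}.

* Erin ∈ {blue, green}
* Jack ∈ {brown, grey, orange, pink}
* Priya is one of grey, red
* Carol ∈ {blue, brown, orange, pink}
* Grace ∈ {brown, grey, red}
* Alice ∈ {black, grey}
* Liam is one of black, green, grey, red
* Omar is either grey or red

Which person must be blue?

Erin

The 2 variables Priya and Omar are confined to {grey, red}, which locks those values in; drop them from Jack, Grace, Alice, Liam.
That leaves Grace = brown. Strike brown from Jack, Carol.
That leaves Alice = black. So Liam can't be black.
Liam has just one choice, so Liam = green. So Erin can't be green.
So blue goes to Erin.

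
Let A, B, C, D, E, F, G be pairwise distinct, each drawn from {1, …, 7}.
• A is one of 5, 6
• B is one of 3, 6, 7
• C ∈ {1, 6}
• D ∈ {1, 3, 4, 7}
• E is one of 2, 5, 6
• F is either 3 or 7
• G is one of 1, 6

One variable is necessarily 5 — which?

The 7 variables together cover exactly {1, 2, 3, 4, 5, 6, 7} — 7 values for 7 variables — and 2 appears only in E's list, so E = 2.
The 6 still-open variables together cover exactly {1, 3, 4, 5, 6, 7} — 6 values for 6 variables — and 4 appears only in D's list, so D = 4.
Among the 5 still-open variables, 5 fits only A (and all 5 values in {1, 3, 5, 6, 7} must be used), so A = 5.

A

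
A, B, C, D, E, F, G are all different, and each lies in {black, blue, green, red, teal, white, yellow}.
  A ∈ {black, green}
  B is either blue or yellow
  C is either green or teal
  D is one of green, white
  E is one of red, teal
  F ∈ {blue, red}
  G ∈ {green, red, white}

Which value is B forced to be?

yellow

The 7 variables draw from only 7 values {black, blue, green, red, teal, white, yellow}, so each is used; only A can be black, hence A = black.
The 6 still-open variables draw from only 6 values {blue, green, red, teal, white, yellow}, so each is used; only B can be yellow, hence B = yellow.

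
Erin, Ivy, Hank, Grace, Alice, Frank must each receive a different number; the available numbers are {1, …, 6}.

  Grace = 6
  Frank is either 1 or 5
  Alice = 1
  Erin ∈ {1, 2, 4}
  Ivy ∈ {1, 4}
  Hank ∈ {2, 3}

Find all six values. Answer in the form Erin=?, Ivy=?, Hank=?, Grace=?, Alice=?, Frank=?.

Erin=2, Ivy=4, Hank=3, Grace=6, Alice=1, Frank=5

Grace has just one choice, so Grace = 6.
Alice must be 1 (only option left). Eliminate 1 elsewhere: Erin, Ivy, Frank.
Frank must be 5 (only option left).
Ivy's domain is down to {4}, so Ivy = 4. Eliminate 4 elsewhere: Erin.
Erin must be 2 (only option left). So Hank can't be 2.
That leaves Hank = 3.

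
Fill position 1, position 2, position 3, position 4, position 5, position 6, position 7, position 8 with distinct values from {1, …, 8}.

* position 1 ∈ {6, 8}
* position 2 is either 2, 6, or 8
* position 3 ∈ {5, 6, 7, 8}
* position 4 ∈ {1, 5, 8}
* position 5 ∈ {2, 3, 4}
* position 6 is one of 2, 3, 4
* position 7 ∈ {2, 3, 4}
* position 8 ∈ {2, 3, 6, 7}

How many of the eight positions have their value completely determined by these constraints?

3

The 8 variables draw from only 8 values {1, 2, 3, 4, 5, 6, 7, 8}, so each is used; only position 4 can be 1, hence position 4 = 1.
The 7 still-open variables draw from only 7 values {2, 3, 4, 5, 6, 7, 8}, so each is used; only position 3 can be 5, hence position 3 = 5.
The 6 still-open variables together cover exactly {2, 3, 4, 6, 7, 8} — 6 values for 6 variables — and 7 appears only in position 8's list, so position 8 = 7.
position 5, position 6, position 7 share exactly the 3 values {2, 3, 4}; by pigeonhole those values go to them, so strike 2, 3, 4 from position 2.
Determined: position 3=5, position 4=1, position 8=7. The other positions each still have more than one consistent value. That makes 3.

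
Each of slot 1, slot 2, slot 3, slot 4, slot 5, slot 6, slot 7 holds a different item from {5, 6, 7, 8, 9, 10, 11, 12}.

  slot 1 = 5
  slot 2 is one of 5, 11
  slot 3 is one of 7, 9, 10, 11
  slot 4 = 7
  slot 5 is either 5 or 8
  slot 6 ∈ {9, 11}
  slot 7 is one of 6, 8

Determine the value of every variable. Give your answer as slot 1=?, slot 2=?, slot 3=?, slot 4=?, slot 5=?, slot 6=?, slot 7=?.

slot 1=5, slot 2=11, slot 3=10, slot 4=7, slot 5=8, slot 6=9, slot 7=6

slot 1 must be 5 (only option left). Eliminate 5 elsewhere: slot 2, slot 5.
slot 2 has just one choice, so slot 2 = 11. Remove 11 from slot 3, slot 6.
slot 4's domain is down to {7}, so slot 4 = 7. Eliminate 7 elsewhere: slot 3.
slot 5's domain is down to {8}, so slot 5 = 8. So slot 7 can't be 8.
slot 6's domain is down to {9}, so slot 6 = 9. Eliminate 9 elsewhere: slot 3.
slot 7's domain is down to {6}, so slot 7 = 6.
slot 3's domain is down to {10}, so slot 3 = 10.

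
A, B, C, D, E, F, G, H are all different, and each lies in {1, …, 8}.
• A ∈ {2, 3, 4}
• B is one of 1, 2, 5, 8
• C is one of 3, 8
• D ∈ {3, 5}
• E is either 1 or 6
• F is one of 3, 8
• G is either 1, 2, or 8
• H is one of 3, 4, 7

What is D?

The 8 variables together cover exactly {1, 2, 3, 4, 5, 6, 7, 8} — 8 values for 8 variables — and 6 appears only in E's list, so E = 6.
Among the 7 still-open variables, 7 fits only H (and all 7 values in {1, 2, 3, 4, 5, 7, 8} must be used), so H = 7.
Among the 6 still-open variables, 4 fits only A (and all 6 values in {1, 2, 3, 4, 5, 8} must be used), so A = 4.
C and F share exactly the 2 values {3, 8}; by pigeonhole those values go to them, so strike 3, 8 from B, D, G.
So D = 5.

5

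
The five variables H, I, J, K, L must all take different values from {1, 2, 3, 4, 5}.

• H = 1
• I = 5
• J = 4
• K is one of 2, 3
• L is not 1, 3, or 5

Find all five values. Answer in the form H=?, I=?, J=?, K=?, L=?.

H=1, I=5, J=4, K=3, L=2

H must be 1 (only option left).
I must be 5 (only option left).
That leaves J = 4. Remove 4 from L.
L has just one choice, so L = 2. So K can't be 2.
That leaves K = 3.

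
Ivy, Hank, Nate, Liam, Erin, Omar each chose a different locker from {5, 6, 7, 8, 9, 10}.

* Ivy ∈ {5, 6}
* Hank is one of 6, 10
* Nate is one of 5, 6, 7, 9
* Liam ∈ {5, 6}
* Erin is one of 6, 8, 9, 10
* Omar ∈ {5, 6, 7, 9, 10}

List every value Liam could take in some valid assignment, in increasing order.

The 6 variables together cover exactly {5, 6, 7, 8, 9, 10} — 6 values for 6 variables — and 8 appears only in Erin's list, so Erin = 8.
The 2 variables Ivy and Liam are confined to {5, 6}, which locks those values in; drop them from Hank, Nate, Omar.
Hank has just one choice, so Hank = 10. Remove 10 from Omar.
No further eliminations apply; Liam can still be any of 5, 6.

5, 6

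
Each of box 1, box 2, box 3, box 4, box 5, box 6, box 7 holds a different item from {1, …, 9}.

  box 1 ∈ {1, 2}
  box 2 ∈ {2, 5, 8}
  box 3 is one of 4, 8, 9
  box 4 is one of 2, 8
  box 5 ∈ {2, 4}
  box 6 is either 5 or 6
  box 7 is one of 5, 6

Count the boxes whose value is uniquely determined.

3

Among the 7 variables, 1 fits only box 1 (and all 7 values in {1, 2, 4, 5, 6, 8, 9} must be used), so box 1 = 1.
The 6 still-open variables together cover exactly {2, 4, 5, 6, 8, 9} — 6 values for 6 variables — and 9 appears only in box 3's list, so box 3 = 9.
The 5 still-open variables together cover exactly {2, 4, 5, 6, 8} — 5 values for 5 variables — and 4 appears only in box 5's list, so box 5 = 4.
The 2 variables box 6 and box 7 are confined to {5, 6}, which locks those values in; drop them from box 2.
Determined: box 1=1, box 3=9, box 5=4. The other boxes each still have more than one consistent value. That makes 3.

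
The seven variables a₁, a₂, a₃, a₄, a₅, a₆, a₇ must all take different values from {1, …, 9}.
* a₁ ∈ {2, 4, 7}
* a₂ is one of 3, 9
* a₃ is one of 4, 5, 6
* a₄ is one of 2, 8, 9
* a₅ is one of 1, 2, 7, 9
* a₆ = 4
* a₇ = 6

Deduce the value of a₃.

5

a₆ has just one choice, so a₆ = 4. Strike 4 from a₁, a₃.
a₇'s domain is down to {6}, so a₇ = 6. Strike 6 from a₃.
So a₃ = 5.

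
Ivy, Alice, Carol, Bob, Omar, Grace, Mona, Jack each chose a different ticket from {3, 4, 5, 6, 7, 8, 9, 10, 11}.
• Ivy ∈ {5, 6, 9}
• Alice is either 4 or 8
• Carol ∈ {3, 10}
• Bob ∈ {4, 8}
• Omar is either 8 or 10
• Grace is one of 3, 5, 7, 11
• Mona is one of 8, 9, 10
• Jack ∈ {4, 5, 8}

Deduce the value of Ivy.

6

Alice and Bob share exactly the 2 values {4, 8}; by pigeonhole those values go to them, so strike 4, 8 from Omar, Mona, Jack.
That leaves Omar = 10. Eliminate 10 elsewhere: Carol, Mona.
Mona must be 9 (only option left). Strike 9 from Ivy.
Jack's domain is down to {5}, so Jack = 5. Eliminate 5 elsewhere: Ivy, Grace.
So Ivy = 6.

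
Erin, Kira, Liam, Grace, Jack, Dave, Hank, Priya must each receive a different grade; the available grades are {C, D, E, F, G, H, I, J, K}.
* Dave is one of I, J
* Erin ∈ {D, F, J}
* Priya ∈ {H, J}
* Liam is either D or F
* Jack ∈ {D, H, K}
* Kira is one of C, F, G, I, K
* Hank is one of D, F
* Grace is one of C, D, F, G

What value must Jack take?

K

The 2 variables Liam and Hank are confined to {D, F}, which locks those values in; drop them from Erin, Kira, Grace, Jack.
That leaves Erin = J. Eliminate J elsewhere: Dave, Priya.
Dave must be I (only option left). Eliminate I elsewhere: Kira.
That leaves Priya = H. Eliminate H elsewhere: Jack.
So Jack = K.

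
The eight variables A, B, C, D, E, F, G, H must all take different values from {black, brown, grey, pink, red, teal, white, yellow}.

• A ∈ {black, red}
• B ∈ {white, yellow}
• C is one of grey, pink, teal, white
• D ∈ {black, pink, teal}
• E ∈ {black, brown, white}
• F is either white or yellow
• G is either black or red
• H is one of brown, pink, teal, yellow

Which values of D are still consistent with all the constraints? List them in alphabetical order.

pink, teal

The 8 variables together cover exactly {black, brown, grey, pink, red, teal, white, yellow} — 8 values for 8 variables — and grey appears only in C's list, so C = grey.
A and G share exactly the 2 values {black, red}; by pigeonhole those values go to them, so strike black, red from D, E.
B and F share exactly the 2 values {white, yellow}; by pigeonhole those values go to them, so strike white, yellow from E, H.
E has just one choice, so E = brown. Remove brown from H.
No further eliminations apply; D can still be any of pink, teal.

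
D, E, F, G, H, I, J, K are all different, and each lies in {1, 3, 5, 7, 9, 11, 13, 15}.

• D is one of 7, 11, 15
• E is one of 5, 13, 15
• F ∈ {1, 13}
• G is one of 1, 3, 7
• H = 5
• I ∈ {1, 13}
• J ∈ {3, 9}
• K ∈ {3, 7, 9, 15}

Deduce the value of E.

15

H must be 5 (only option left). So E can't be 5.
The 7 still-open variables draw from only 7 values {1, 3, 7, 9, 11, 13, 15}, so each is used; only D can be 11, hence D = 11.
The 2 variables F and I are confined to {1, 13}, which locks those values in; drop them from E, G.
So E = 15.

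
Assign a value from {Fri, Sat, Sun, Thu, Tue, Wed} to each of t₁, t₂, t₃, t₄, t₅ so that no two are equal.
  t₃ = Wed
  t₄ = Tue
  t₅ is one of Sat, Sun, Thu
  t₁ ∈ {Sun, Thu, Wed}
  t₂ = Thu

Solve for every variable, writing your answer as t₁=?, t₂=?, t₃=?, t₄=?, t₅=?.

t₂ must be Thu (only option left). Eliminate Thu elsewhere: t₁, t₅.
t₃'s domain is down to {Wed}, so t₃ = Wed. So t₁ can't be Wed.
t₄ must be Tue (only option left).
t₁ has just one choice, so t₁ = Sun. Remove Sun from t₅.
t₅ must be Sat (only option left).

t₁=Sun, t₂=Thu, t₃=Wed, t₄=Tue, t₅=Sat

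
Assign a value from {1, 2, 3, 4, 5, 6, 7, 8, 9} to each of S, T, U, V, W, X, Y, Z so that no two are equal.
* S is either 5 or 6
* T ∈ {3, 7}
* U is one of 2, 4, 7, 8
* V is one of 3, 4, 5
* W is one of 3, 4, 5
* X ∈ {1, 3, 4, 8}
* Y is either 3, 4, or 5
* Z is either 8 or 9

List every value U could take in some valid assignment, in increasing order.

2, 8

V, W, Y between them cover only {3, 4, 5} — a naked triple. Remove those values from S, T, U, X.
S's domain is down to {6}, so S = 6.
T must be 7 (only option left). Strike 7 from U.
No further eliminations apply; U can still be any of 2, 8.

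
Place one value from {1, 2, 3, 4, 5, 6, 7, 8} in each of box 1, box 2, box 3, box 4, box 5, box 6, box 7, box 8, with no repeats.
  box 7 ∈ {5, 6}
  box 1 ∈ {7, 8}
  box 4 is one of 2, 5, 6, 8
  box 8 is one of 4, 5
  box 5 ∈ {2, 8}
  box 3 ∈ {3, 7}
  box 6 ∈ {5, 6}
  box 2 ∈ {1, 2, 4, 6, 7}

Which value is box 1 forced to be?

The 8 variables together cover exactly {1, 2, 3, 4, 5, 6, 7, 8} — 8 values for 8 variables — and 1 appears only in box 2's list, so box 2 = 1.
Among the 7 still-open variables, 3 fits only box 3 (and all 7 values in {2, 3, 4, 5, 6, 7, 8} must be used), so box 3 = 3.
Among the 6 still-open variables, 4 fits only box 8 (and all 6 values in {2, 4, 5, 6, 7, 8} must be used), so box 8 = 4.
The 5 still-open variables together cover exactly {2, 5, 6, 7, 8} — 5 values for 5 variables — and 7 appears only in box 1's list, so box 1 = 7.

7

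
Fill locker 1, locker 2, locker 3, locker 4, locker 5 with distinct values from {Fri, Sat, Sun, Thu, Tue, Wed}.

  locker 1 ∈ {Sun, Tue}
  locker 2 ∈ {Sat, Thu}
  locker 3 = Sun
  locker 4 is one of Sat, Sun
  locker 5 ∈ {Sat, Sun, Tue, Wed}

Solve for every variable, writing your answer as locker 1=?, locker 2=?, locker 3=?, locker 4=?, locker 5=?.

locker 3 has just one choice, so locker 3 = Sun. Remove Sun from locker 1, locker 4, locker 5.
locker 4 must be Sat (only option left). Remove Sat from locker 2, locker 5.
locker 1 must be Tue (only option left). Eliminate Tue elsewhere: locker 5.
locker 2's domain is down to {Thu}, so locker 2 = Thu.
locker 5 has just one choice, so locker 5 = Wed.

locker 1=Tue, locker 2=Thu, locker 3=Sun, locker 4=Sat, locker 5=Wed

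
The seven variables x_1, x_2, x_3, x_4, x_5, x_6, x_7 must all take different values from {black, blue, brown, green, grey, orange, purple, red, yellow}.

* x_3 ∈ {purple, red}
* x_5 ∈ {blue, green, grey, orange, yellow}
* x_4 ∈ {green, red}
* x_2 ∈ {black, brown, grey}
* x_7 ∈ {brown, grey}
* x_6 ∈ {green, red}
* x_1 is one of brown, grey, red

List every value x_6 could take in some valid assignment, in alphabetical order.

green, red

x_4 and x_6 between them cover only {green, red} — a naked pair. Remove those values from x_1, x_3, x_5.
That leaves x_3 = purple.
x_1 and x_7 share exactly the 2 values {brown, grey}; by pigeonhole those values go to them, so strike brown, grey from x_2, x_5.
x_2 has just one choice, so x_2 = black.
No further eliminations apply; x_6 can still be any of green, red.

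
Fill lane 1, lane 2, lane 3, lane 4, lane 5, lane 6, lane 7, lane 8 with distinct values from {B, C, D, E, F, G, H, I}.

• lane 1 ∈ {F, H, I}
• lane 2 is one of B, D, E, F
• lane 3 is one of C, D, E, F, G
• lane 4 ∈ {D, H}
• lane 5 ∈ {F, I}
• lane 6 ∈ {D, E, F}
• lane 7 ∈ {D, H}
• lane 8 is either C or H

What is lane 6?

E

Among the 8 variables, B fits only lane 2 (and all 8 values in {B, C, D, E, F, G, H, I} must be used), so lane 2 = B.
The 7 still-open variables together cover exactly {C, D, E, F, G, H, I} — 7 values for 7 variables — and G appears only in lane 3's list, so lane 3 = G.
The 6 still-open variables together cover exactly {C, D, E, F, H, I} — 6 values for 6 variables — and C appears only in lane 8's list, so lane 8 = C.
Among the 5 still-open variables, E fits only lane 6 (and all 5 values in {D, E, F, H, I} must be used), so lane 6 = E.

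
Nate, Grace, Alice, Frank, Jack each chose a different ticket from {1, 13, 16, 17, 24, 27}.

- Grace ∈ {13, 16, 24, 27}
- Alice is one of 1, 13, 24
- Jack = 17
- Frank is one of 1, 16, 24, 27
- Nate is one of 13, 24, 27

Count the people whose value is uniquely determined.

Jack must be 17 (only option left).
Determined: Jack=17. The other people each still have more than one consistent value. That makes 1.

1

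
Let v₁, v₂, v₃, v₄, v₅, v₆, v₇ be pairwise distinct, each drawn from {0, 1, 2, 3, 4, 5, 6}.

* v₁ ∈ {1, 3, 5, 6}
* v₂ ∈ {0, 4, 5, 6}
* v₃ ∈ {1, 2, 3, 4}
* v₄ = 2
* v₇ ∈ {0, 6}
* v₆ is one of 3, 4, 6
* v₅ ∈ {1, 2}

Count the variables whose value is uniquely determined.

2

v₄'s domain is down to {2}, so v₄ = 2. Eliminate 2 elsewhere: v₃, v₅.
That leaves v₅ = 1. So v₁, v₃ can't be 1.
Determined: v₄=2, v₅=1. The other variables each still have more than one consistent value. That makes 2.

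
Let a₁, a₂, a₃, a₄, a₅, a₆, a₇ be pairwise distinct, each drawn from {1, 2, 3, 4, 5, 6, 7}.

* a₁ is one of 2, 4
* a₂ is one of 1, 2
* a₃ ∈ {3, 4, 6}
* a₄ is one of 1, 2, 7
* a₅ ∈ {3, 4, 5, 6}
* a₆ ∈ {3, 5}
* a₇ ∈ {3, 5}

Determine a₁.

2

The 7 variables together cover exactly {1, 2, 3, 4, 5, 6, 7} — 7 values for 7 variables — and 7 appears only in a₄'s list, so a₄ = 7.
The 6 still-open variables draw from only 6 values {1, 2, 3, 4, 5, 6}, so each is used; only a₂ can be 1, hence a₂ = 1.
The 5 still-open variables together cover exactly {2, 3, 4, 5, 6} — 5 values for 5 variables — and 2 appears only in a₁'s list, so a₁ = 2.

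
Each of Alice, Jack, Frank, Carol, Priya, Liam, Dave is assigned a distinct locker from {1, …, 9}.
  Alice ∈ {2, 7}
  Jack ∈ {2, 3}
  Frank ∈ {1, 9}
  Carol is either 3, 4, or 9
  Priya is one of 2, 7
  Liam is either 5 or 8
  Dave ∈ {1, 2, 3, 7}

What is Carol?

Alice and Priya between them cover only {2, 7} — a naked pair. Remove those values from Jack, Dave.
Jack has just one choice, so Jack = 3. So Carol, Dave can't be 3.
Dave must be 1 (only option left). Remove 1 from Frank.
Frank has just one choice, so Frank = 9. Eliminate 9 elsewhere: Carol.
So Carol = 4.

4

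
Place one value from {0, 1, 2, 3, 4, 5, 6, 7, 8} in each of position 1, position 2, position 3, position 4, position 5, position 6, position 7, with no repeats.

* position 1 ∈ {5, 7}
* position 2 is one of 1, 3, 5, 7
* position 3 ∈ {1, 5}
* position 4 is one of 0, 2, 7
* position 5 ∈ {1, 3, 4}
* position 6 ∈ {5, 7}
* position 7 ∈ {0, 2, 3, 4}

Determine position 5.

4

The 2 variables position 1 and position 6 are confined to {5, 7}, which locks those values in; drop them from position 2, position 3, position 4.
position 3 must be 1 (only option left). So position 2, position 5 can't be 1.
position 2 has just one choice, so position 2 = 3. Remove 3 from position 5, position 7.
So position 5 = 4.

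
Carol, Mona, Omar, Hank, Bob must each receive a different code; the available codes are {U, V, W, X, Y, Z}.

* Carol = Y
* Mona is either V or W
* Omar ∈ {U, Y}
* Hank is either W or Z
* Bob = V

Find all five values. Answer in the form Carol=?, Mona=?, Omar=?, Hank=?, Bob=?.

Carol's domain is down to {Y}, so Carol = Y. Remove Y from Omar.
Omar has just one choice, so Omar = U.
That leaves Bob = V. Strike V from Mona.
That leaves Mona = W. Remove W from Hank.
Hank has just one choice, so Hank = Z.

Carol=Y, Mona=W, Omar=U, Hank=Z, Bob=V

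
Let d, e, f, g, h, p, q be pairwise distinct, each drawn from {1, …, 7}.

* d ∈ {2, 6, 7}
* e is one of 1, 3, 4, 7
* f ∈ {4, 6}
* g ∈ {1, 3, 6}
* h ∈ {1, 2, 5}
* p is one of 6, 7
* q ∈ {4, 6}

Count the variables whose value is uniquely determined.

The 7 variables together cover exactly {1, 2, 3, 4, 5, 6, 7} — 7 values for 7 variables — and 5 appears only in h's list, so h = 5.
The 6 still-open variables together cover exactly {1, 2, 3, 4, 6, 7} — 6 values for 6 variables — and 2 appears only in d's list, so d = 2.
f and q between them cover only {4, 6} — a naked pair. Remove those values from e, g, p.
That leaves p = 7. So e can't be 7.
Determined: d=2, h=5, p=7. The other variables each still have more than one consistent value. That makes 3.

3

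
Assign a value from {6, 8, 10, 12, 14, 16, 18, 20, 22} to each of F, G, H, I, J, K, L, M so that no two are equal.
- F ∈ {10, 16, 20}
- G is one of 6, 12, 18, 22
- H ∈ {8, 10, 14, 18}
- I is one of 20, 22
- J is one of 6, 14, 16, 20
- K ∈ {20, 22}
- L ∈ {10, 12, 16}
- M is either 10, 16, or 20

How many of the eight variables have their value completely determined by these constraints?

I and K share exactly the 2 values {20, 22}; by pigeonhole those values go to them, so strike 20, 22 from F, G, J, M.
F and M between them cover only {10, 16} — a naked pair. Remove those values from H, J, L.
That leaves L = 12. Remove 12 from G.
Determined: L=12. The other variables each still have more than one consistent value. That makes 1.

1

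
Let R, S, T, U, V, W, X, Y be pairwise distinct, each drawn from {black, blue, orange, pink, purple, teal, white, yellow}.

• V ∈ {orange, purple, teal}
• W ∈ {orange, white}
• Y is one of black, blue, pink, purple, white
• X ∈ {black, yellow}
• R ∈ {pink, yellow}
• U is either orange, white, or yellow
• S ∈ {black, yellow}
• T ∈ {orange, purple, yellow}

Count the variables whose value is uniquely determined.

Among the 8 variables, blue fits only Y (and all 8 values in {black, blue, orange, pink, purple, teal, white, yellow} must be used), so Y = blue.
Among the 7 still-open variables, pink fits only R (and all 7 values in {black, orange, pink, purple, teal, white, yellow} must be used), so R = pink.
The 6 still-open variables together cover exactly {black, orange, purple, teal, white, yellow} — 6 values for 6 variables — and teal appears only in V's list, so V = teal.
The 5 still-open variables together cover exactly {black, orange, purple, white, yellow} — 5 values for 5 variables — and purple appears only in T's list, so T = purple.
The 2 variables S and X are confined to {black, yellow}, which locks those values in; drop them from U.
Determined: R=pink, T=purple, V=teal, Y=blue. The other variables each still have more than one consistent value. That makes 4.

4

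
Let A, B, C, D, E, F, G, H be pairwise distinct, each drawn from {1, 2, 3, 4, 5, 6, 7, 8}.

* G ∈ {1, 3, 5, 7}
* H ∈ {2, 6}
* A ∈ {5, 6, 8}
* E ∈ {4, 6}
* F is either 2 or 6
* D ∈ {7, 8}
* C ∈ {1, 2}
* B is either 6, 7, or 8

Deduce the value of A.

Among the 8 variables, 3 fits only G (and all 8 values in {1, 2, 3, 4, 5, 6, 7, 8} must be used), so G = 3.
The 7 still-open variables together cover exactly {1, 2, 4, 5, 6, 7, 8} — 7 values for 7 variables — and 1 appears only in C's list, so C = 1.
The 6 still-open variables draw from only 6 values {2, 4, 5, 6, 7, 8}, so each is used; only E can be 4, hence E = 4.
The 5 still-open variables together cover exactly {2, 5, 6, 7, 8} — 5 values for 5 variables — and 5 appears only in A's list, so A = 5.

5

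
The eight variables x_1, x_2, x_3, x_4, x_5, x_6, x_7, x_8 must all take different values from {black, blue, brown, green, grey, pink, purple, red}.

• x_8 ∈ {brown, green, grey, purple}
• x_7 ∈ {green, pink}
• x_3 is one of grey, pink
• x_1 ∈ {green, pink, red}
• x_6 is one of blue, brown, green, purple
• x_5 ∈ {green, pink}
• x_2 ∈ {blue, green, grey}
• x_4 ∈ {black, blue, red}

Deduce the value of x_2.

blue

The 8 variables draw from only 8 values {black, blue, brown, green, grey, pink, purple, red}, so each is used; only x_4 can be black, hence x_4 = black.
Among the 7 still-open variables, red fits only x_1 (and all 7 values in {blue, brown, green, grey, pink, purple, red} must be used), so x_1 = red.
The 2 variables x_5 and x_7 are confined to {green, pink}, which locks those values in; drop them from x_2, x_3, x_6, x_8.
x_3 must be grey (only option left). Eliminate grey elsewhere: x_2, x_8.
So x_2 = blue.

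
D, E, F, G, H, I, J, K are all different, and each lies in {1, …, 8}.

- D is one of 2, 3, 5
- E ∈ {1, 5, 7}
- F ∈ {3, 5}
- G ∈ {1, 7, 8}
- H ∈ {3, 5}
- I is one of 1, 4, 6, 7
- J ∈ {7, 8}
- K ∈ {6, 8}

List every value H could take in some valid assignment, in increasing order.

The 8 variables draw from only 8 values {1, 2, 3, 4, 5, 6, 7, 8}, so each is used; only D can be 2, hence D = 2.
Among the 7 still-open variables, 4 fits only I (and all 7 values in {1, 3, 4, 5, 6, 7, 8} must be used), so I = 4.
The 6 still-open variables draw from only 6 values {1, 3, 5, 6, 7, 8}, so each is used; only K can be 6, hence K = 6.
The 2 variables F and H are confined to {3, 5}, which locks those values in; drop them from E.
No further eliminations apply; H can still be any of 3, 5.

3, 5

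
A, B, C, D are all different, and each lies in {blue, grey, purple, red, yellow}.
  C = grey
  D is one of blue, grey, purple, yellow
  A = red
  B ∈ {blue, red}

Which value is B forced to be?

A must be red (only option left). Eliminate red elsewhere: B.
So B = blue.

blue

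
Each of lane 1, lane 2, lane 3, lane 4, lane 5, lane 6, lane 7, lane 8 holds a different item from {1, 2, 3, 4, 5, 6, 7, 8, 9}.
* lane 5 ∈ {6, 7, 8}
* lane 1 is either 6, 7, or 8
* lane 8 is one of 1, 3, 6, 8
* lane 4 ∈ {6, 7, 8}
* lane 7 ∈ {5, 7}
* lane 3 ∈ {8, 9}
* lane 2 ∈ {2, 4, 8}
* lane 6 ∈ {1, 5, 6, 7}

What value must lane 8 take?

lane 1, lane 4, lane 5 between them cover only {6, 7, 8} — a naked triple. Remove those values from lane 2, lane 3, lane 6, lane 7, lane 8.
lane 3 must be 9 (only option left).
lane 7 must be 5 (only option left). Remove 5 from lane 6.
That leaves lane 6 = 1. Strike 1 from lane 8.
So lane 8 = 3.

3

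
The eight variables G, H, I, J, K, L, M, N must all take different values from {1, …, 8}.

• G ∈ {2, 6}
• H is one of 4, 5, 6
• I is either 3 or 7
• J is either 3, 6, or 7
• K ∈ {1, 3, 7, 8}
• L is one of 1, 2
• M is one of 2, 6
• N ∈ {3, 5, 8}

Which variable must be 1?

The 8 variables together cover exactly {1, 2, 3, 4, 5, 6, 7, 8} — 8 values for 8 variables — and 4 appears only in H's list, so H = 4.
Among the 7 still-open variables, 5 fits only N (and all 7 values in {1, 2, 3, 5, 6, 7, 8} must be used), so N = 5.
The 6 still-open variables together cover exactly {1, 2, 3, 6, 7, 8} — 6 values for 6 variables — and 8 appears only in K's list, so K = 8.
The 5 still-open variables draw from only 5 values {1, 2, 3, 6, 7}, so each is used; only L can be 1, hence L = 1.

L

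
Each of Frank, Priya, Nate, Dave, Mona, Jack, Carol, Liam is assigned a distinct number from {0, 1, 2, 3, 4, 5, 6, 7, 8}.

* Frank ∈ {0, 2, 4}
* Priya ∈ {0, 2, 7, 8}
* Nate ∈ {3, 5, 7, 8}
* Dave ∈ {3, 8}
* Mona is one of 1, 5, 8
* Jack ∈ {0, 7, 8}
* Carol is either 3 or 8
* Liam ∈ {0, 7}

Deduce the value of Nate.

Among the 8 variables, 1 fits only Mona (and all 8 values in {0, 1, 2, 3, 4, 5, 7, 8} must be used), so Mona = 1.
The 7 still-open variables together cover exactly {0, 2, 3, 4, 5, 7, 8} — 7 values for 7 variables — and 4 appears only in Frank's list, so Frank = 4.
The 6 still-open variables together cover exactly {0, 2, 3, 5, 7, 8} — 6 values for 6 variables — and 2 appears only in Priya's list, so Priya = 2.
Among the 5 still-open variables, 5 fits only Nate (and all 5 values in {0, 3, 5, 7, 8} must be used), so Nate = 5.

5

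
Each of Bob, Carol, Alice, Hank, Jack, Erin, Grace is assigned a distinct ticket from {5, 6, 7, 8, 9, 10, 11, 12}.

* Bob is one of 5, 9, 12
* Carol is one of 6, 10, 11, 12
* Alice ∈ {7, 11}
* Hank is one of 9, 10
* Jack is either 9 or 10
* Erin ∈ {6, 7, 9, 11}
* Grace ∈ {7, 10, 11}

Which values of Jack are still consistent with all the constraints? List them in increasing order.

9, 10

Among the 7 variables, 5 fits only Bob (and all 7 values in {5, 6, 7, 9, 10, 11, 12} must be used), so Bob = 5.
The 6 still-open variables together cover exactly {6, 7, 9, 10, 11, 12} — 6 values for 6 variables — and 12 appears only in Carol's list, so Carol = 12.
Among the 5 still-open variables, 6 fits only Erin (and all 5 values in {6, 7, 9, 10, 11} must be used), so Erin = 6.
Hank and Jack between them cover only {9, 10} — a naked pair. Remove those values from Grace.
No further eliminations apply; Jack can still be any of 9, 10.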